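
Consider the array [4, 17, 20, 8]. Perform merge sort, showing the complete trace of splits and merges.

Merge sort trace:

Split: [4, 17, 20, 8] -> [4, 17] and [20, 8]
  Split: [4, 17] -> [4] and [17]
  Merge: [4] + [17] -> [4, 17]
  Split: [20, 8] -> [20] and [8]
  Merge: [20] + [8] -> [8, 20]
Merge: [4, 17] + [8, 20] -> [4, 8, 17, 20]

Final sorted array: [4, 8, 17, 20]

The merge sort proceeds by recursively splitting the array and merging sorted halves.
After all merges, the sorted array is [4, 8, 17, 20].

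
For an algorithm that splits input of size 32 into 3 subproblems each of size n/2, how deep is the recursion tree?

For divide and conquer with division factor 2:

Problem sizes at each level:
Level 0: 32
Level 1: 16
Level 2: 8
Level 3: 4
Level 4: 2
Level 5: 1

The root is level 0 and the size-1 base case is level 5 (the tree spans levels 0 through 5, i.e. 6 levels counting the root), so the depth is the number of divisions: log_2(32) = 5

The recursion tree depth is log_2(32) = 5. At each level, the problem size is divided by 2, so it takes 5 divisions to reduce to a base case of size 1. The algorithm makes 3 recursive calls at each level.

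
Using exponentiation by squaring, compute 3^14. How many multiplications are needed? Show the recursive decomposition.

Computing 3^14 by squaring (build up from 3^1; each line after the first costs one multiplication):

3^1 = 3
3^2 = (3^1)^2 = 3^2 = 9
3^3 = 3 * 3^2 = 3 * 9 = 27
3^6 = (3^3)^2 = 27^2 = 729
3^7 = 3 * 3^6 = 3 * 729 = 2187
3^14 = (3^7)^2 = 2187^2 = 4782969

Result: 4782969
Multiplications needed: 5 (5 lines after 3^1)

3^14 = 4782969. Using exponentiation by squaring, this requires 5 multiplications. The key idea: if the exponent is even, square the half-power; if odd, multiply by the base once.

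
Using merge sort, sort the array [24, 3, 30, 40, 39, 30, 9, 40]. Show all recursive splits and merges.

Merge sort trace:

Split: [24, 3, 30, 40, 39, 30, 9, 40] -> [24, 3, 30, 40] and [39, 30, 9, 40]
  Split: [24, 3, 30, 40] -> [24, 3] and [30, 40]
    Split: [24, 3] -> [24] and [3]
    Merge: [24] + [3] -> [3, 24]
    Split: [30, 40] -> [30] and [40]
    Merge: [30] + [40] -> [30, 40]
  Merge: [3, 24] + [30, 40] -> [3, 24, 30, 40]
  Split: [39, 30, 9, 40] -> [39, 30] and [9, 40]
    Split: [39, 30] -> [39] and [30]
    Merge: [39] + [30] -> [30, 39]
    Split: [9, 40] -> [9] and [40]
    Merge: [9] + [40] -> [9, 40]
  Merge: [30, 39] + [9, 40] -> [9, 30, 39, 40]
Merge: [3, 24, 30, 40] + [9, 30, 39, 40] -> [3, 9, 24, 30, 30, 39, 40, 40]

Final sorted array: [3, 9, 24, 30, 30, 39, 40, 40]

The merge sort proceeds by recursively splitting the array and merging sorted halves.
After all merges, the sorted array is [3, 9, 24, 30, 30, 39, 40, 40].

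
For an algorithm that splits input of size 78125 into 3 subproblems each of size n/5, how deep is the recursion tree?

For divide and conquer with division factor 5:

Problem sizes at each level:
Level 0: 78125
Level 1: 15625
Level 2: 3125
Level 3: 625
Level 4: 125
Level 5: 25
Level 6: 5
Level 7: 1

The root is level 0 and the size-1 base case is level 7 (the tree spans levels 0 through 7, i.e. 8 levels counting the root), so the depth is the number of divisions: log_5(78125) = 7

The recursion tree depth is log_5(78125) = 7. At each level, the problem size is divided by 5, so it takes 7 divisions to reduce to a base case of size 1. The algorithm makes 3 recursive calls at each level.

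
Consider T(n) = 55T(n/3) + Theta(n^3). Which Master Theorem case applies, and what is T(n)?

Master Theorem for T(n) = 55T(n/3) + O(n^3):

a = 55, b = 3, c = 3
log_b(a) = log_3(55) = 3.6476

Case 1: c = 3 < log_3(55) = 3.6476
T(n) = O(n^(log_3 55))

For T(n) = 55T(n/3) + O(n^3): log_3(55) = 3.6476. This is Case 1 of the Master Theorem (c < log_b(a), work dominated by leaves), giving O(n^(log_3 55)).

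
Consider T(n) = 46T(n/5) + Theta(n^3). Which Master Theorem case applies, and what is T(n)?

Master Theorem for T(n) = 46T(n/5) + O(n^3):

a = 46, b = 5, c = 3
log_b(a) = log_5(46) = 2.3789

Case 3: c = 3 > log_5(46) = 2.3789
T(n) = O(n^3) = O(n^3)

For T(n) = 46T(n/5) + O(n^3): log_5(46) = 2.3789. This is Case 3 of the Master Theorem (c > log_b(a), work dominated by root), giving O(n^3).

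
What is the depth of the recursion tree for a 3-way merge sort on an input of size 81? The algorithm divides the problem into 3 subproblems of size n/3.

For divide and conquer with division factor 3:

Problem sizes at each level:
Level 0: 81
Level 1: 27
Level 2: 9
Level 3: 3
Level 4: 1

The root is level 0 and the size-1 base case is level 4 (the tree spans levels 0 through 4, i.e. 5 levels counting the root), so the depth is the number of divisions: log_3(81) = 4

The recursion tree depth is log_3(81) = 4. At each level, the problem size is divided by 3, so it takes 4 divisions to reduce to a base case of size 1. The algorithm makes 3 recursive calls at each level.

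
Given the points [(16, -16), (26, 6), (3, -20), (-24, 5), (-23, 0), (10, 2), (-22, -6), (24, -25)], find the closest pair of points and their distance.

Computing all pairwise distances among 8 points:

d((16, -16), (26, 6)) = 24.1661
d((16, -16), (3, -20)) = 13.6015
d((16, -16), (-24, 5)) = 45.1774
d((16, -16), (-23, 0)) = 42.1545
d((16, -16), (10, 2)) = 18.9737
d((16, -16), (-22, -6)) = 39.2938
d((16, -16), (24, -25)) = 12.0416
d((26, 6), (3, -20)) = 34.7131
d((26, 6), (-24, 5)) = 50.01
d((26, 6), (-23, 0)) = 49.366
d((26, 6), (10, 2)) = 16.4924
d((26, 6), (-22, -6)) = 49.4773
d((26, 6), (24, -25)) = 31.0644
d((3, -20), (-24, 5)) = 36.7967
d((3, -20), (-23, 0)) = 32.8024
d((3, -20), (10, 2)) = 23.0868
d((3, -20), (-22, -6)) = 28.6531
d((3, -20), (24, -25)) = 21.587
d((-24, 5), (-23, 0)) = 5.099 <-- minimum
d((-24, 5), (10, 2)) = 34.1321
d((-24, 5), (-22, -6)) = 11.1803
d((-24, 5), (24, -25)) = 56.6039
d((-23, 0), (10, 2)) = 33.0606
d((-23, 0), (-22, -6)) = 6.0828
d((-23, 0), (24, -25)) = 53.2353
d((10, 2), (-22, -6)) = 32.9848
d((10, 2), (24, -25)) = 30.4138
d((-22, -6), (24, -25)) = 49.7695

Closest pair: (-24, 5) and (-23, 0) with distance 5.099

The closest pair is (-24, 5) and (-23, 0) with Euclidean distance 5.099. For 8 points, brute-force pairwise comparison is shown above. For large n, the divide-and-conquer algorithm (sort by x, recurse on halves, check the dividing strip) achieves O(n log n).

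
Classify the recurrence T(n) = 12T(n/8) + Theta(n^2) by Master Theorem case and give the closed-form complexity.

Master Theorem for T(n) = 12T(n/8) + O(n^2):

a = 12, b = 8, c = 2
log_b(a) = log_8(12) = 1.1950

Case 3: c = 2 > log_8(12) = 1.1950
T(n) = O(n^2) = O(n^2)

For T(n) = 12T(n/8) + O(n^2): log_8(12) = 1.1950. This is Case 3 of the Master Theorem (c > log_b(a), work dominated by root), giving O(n^2).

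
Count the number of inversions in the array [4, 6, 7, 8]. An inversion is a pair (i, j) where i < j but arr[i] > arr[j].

Finding inversions in [4, 6, 7, 8]:


Total inversions: 0

The array has 0 inversions. It is already sorted.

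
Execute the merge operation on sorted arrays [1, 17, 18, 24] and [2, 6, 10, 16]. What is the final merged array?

Merging process:

Compare 1 vs 2: take 1 from left. Merged: [1]
Compare 17 vs 2: take 2 from right. Merged: [1, 2]
Compare 17 vs 6: take 6 from right. Merged: [1, 2, 6]
Compare 17 vs 10: take 10 from right. Merged: [1, 2, 6, 10]
Compare 17 vs 16: take 16 from right. Merged: [1, 2, 6, 10, 16]
Append remaining from left: [17, 18, 24]. Merged: [1, 2, 6, 10, 16, 17, 18, 24]

Final merged array: [1, 2, 6, 10, 16, 17, 18, 24]
Total comparisons: 5

The merged array is [1, 2, 6, 10, 16, 17, 18, 24], requiring 5 comparisons. The merge step runs in O(n) time where n is the total number of elements.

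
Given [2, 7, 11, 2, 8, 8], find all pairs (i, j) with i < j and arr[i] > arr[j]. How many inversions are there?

Finding inversions in [2, 7, 11, 2, 8, 8]:

(1, 3): arr[1]=7 > arr[3]=2
(2, 3): arr[2]=11 > arr[3]=2
(2, 4): arr[2]=11 > arr[4]=8
(2, 5): arr[2]=11 > arr[5]=8

Total inversions: 4

The array has 4 inversion(s): (1,3), (2,3), (2,4), (2,5). Each pair (i,j) satisfies i < j and arr[i] > arr[j].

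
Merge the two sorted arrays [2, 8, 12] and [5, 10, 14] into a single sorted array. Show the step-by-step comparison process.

Merging process:

Compare 2 vs 5: take 2 from left. Merged: [2]
Compare 8 vs 5: take 5 from right. Merged: [2, 5]
Compare 8 vs 10: take 8 from left. Merged: [2, 5, 8]
Compare 12 vs 10: take 10 from right. Merged: [2, 5, 8, 10]
Compare 12 vs 14: take 12 from left. Merged: [2, 5, 8, 10, 12]
Append remaining from right: [14]. Merged: [2, 5, 8, 10, 12, 14]

Final merged array: [2, 5, 8, 10, 12, 14]
Total comparisons: 5

The merged array is [2, 5, 8, 10, 12, 14], requiring 5 comparisons. The merge step runs in O(n) time where n is the total number of elements.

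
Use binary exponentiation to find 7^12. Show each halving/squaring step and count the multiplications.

Computing 7^12 by squaring (build up from 7^1; each line after the first costs one multiplication):

7^1 = 7
7^2 = (7^1)^2 = 7^2 = 49
7^3 = 7 * 7^2 = 7 * 49 = 343
7^6 = (7^3)^2 = 343^2 = 117649
7^12 = (7^6)^2 = 117649^2 = 13841287201

Result: 13841287201
Multiplications needed: 4 (4 lines after 7^1)

7^12 = 13841287201. Using exponentiation by squaring, this requires 4 multiplications. The key idea: if the exponent is even, square the half-power; if odd, multiply by the base once.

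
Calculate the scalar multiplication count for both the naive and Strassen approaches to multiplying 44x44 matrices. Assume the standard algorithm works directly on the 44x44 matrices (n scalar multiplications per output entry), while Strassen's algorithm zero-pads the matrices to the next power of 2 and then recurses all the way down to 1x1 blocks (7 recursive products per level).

Matrix multiplication for 44x44 matrices:

Strassen's algorithm requires power-of-2 dimensions. Pad 44x44 to 64x64 (next power of 2).

Standard algorithm: 44^3 = 85184 multiplications
Strassen's algorithm: 7^(log2(64)) = 7^6 = 117649 multiplications
Difference: 85184 - 117649 = -32465 (Strassen uses MORE here due to padding overhead — for small or just-over-power-of-2 n, padding can outweigh the per-level savings)

Standard: 85184 multiplications (44^3). Strassen: 117649 multiplications (7^6, after padding to 64x64). Strassen reduces 8 recursive multiplications to 7 at each level.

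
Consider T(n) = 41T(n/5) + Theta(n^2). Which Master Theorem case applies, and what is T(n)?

Master Theorem for T(n) = 41T(n/5) + O(n^2):

a = 41, b = 5, c = 2
log_b(a) = log_5(41) = 2.3074

Case 1: c = 2 < log_5(41) = 2.3074
T(n) = O(n^(log_5 41))

For T(n) = 41T(n/5) + O(n^2): log_5(41) = 2.3074. This is Case 1 of the Master Theorem (c < log_b(a), work dominated by leaves), giving O(n^(log_5 41)).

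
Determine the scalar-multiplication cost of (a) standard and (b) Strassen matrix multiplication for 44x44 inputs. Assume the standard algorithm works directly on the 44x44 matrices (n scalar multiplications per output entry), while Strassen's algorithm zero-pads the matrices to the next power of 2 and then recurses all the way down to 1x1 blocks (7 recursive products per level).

Matrix multiplication for 44x44 matrices:

Strassen's algorithm requires power-of-2 dimensions. Pad 44x44 to 64x64 (next power of 2).

Standard algorithm: 44^3 = 85184 multiplications
Strassen's algorithm: 7^(log2(64)) = 7^6 = 117649 multiplications
Difference: 85184 - 117649 = -32465 (Strassen uses MORE here due to padding overhead — for small or just-over-power-of-2 n, padding can outweigh the per-level savings)

Standard: 85184 multiplications (44^3). Strassen: 117649 multiplications (7^6, after padding to 64x64). Strassen reduces 8 recursive multiplications to 7 at each level.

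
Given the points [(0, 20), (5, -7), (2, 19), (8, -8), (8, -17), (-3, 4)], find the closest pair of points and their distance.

Computing all pairwise distances among 6 points:

d((0, 20), (5, -7)) = 27.4591
d((0, 20), (2, 19)) = 2.2361 <-- minimum
d((0, 20), (8, -8)) = 29.1204
d((0, 20), (8, -17)) = 37.855
d((0, 20), (-3, 4)) = 16.2788
d((5, -7), (2, 19)) = 26.1725
d((5, -7), (8, -8)) = 3.1623
d((5, -7), (8, -17)) = 10.4403
d((5, -7), (-3, 4)) = 13.6015
d((2, 19), (8, -8)) = 27.6586
d((2, 19), (8, -17)) = 36.4966
d((2, 19), (-3, 4)) = 15.8114
d((8, -8), (8, -17)) = 9.0
d((8, -8), (-3, 4)) = 16.2788
d((8, -17), (-3, 4)) = 23.7065

Closest pair: (0, 20) and (2, 19) with distance 2.2361

The closest pair is (0, 20) and (2, 19) with Euclidean distance 2.2361. For 6 points, brute-force pairwise comparison is shown above. For large n, the divide-and-conquer algorithm (sort by x, recurse on halves, check the dividing strip) achieves O(n log n).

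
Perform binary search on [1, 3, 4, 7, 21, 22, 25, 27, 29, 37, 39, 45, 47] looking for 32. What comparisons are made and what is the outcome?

Binary search for 32 in [1, 3, 4, 7, 21, 22, 25, 27, 29, 37, 39, 45, 47]:

lo=0, hi=12, mid=6, arr[mid]=25 -> 25 < 32, search right half
lo=7, hi=12, mid=9, arr[mid]=37 -> 37 > 32, search left half
lo=7, hi=8, mid=7, arr[mid]=27 -> 27 < 32, search right half
lo=8, hi=8, mid=8, arr[mid]=29 -> 29 < 32, search right half
lo=9 > hi=8, target 32 not found

Binary search determines that 32 is not in the array after 4 comparisons. The search space was exhausted without finding the target.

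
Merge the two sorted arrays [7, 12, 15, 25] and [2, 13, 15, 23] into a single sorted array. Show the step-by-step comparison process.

Merging process:

Compare 7 vs 2: take 2 from right. Merged: [2]
Compare 7 vs 13: take 7 from left. Merged: [2, 7]
Compare 12 vs 13: take 12 from left. Merged: [2, 7, 12]
Compare 15 vs 13: take 13 from right. Merged: [2, 7, 12, 13]
Compare 15 vs 15: take 15 from left. Merged: [2, 7, 12, 13, 15]
Compare 25 vs 15: take 15 from right. Merged: [2, 7, 12, 13, 15, 15]
Compare 25 vs 23: take 23 from right. Merged: [2, 7, 12, 13, 15, 15, 23]
Append remaining from left: [25]. Merged: [2, 7, 12, 13, 15, 15, 23, 25]

Final merged array: [2, 7, 12, 13, 15, 15, 23, 25]
Total comparisons: 7

The merged array is [2, 7, 12, 13, 15, 15, 23, 25], requiring 7 comparisons. The merge step runs in O(n) time where n is the total number of elements.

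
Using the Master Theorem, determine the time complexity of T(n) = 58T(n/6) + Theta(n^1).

Master Theorem for T(n) = 58T(n/6) + O(n^1):

a = 58, b = 6, c = 1
log_b(a) = log_6(58) = 2.2662

Case 1: c = 1 < log_6(58) = 2.2662
T(n) = O(n^(log_6 58))

For T(n) = 58T(n/6) + O(n^1): log_6(58) = 2.2662. This is Case 1 of the Master Theorem (c < log_b(a), work dominated by leaves), giving O(n^(log_6 58)).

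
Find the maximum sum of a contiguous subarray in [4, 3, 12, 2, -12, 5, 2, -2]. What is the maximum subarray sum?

Using Kadane's algorithm on [4, 3, 12, 2, -12, 5, 2, -2]:

Scanning through the array:
Position 1 (value 3): max_ending_here = 7, max_so_far = 7
Position 2 (value 12): max_ending_here = 19, max_so_far = 19
Position 3 (value 2): max_ending_here = 21, max_so_far = 21
Position 4 (value -12): max_ending_here = 9, max_so_far = 21
Position 5 (value 5): max_ending_here = 14, max_so_far = 21
Position 6 (value 2): max_ending_here = 16, max_so_far = 21
Position 7 (value -2): max_ending_here = 14, max_so_far = 21

Maximum subarray: [4, 3, 12, 2]
Maximum sum: 21

The maximum subarray is [4, 3, 12, 2] with sum 21. This subarray runs from index 0 to index 3.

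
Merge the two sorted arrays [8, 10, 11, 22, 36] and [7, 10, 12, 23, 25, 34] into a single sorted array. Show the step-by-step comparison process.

Merging process:

Compare 8 vs 7: take 7 from right. Merged: [7]
Compare 8 vs 10: take 8 from left. Merged: [7, 8]
Compare 10 vs 10: take 10 from left. Merged: [7, 8, 10]
Compare 11 vs 10: take 10 from right. Merged: [7, 8, 10, 10]
Compare 11 vs 12: take 11 from left. Merged: [7, 8, 10, 10, 11]
Compare 22 vs 12: take 12 from right. Merged: [7, 8, 10, 10, 11, 12]
Compare 22 vs 23: take 22 from left. Merged: [7, 8, 10, 10, 11, 12, 22]
Compare 36 vs 23: take 23 from right. Merged: [7, 8, 10, 10, 11, 12, 22, 23]
Compare 36 vs 25: take 25 from right. Merged: [7, 8, 10, 10, 11, 12, 22, 23, 25]
Compare 36 vs 34: take 34 from right. Merged: [7, 8, 10, 10, 11, 12, 22, 23, 25, 34]
Append remaining from left: [36]. Merged: [7, 8, 10, 10, 11, 12, 22, 23, 25, 34, 36]

Final merged array: [7, 8, 10, 10, 11, 12, 22, 23, 25, 34, 36]
Total comparisons: 10

The merged array is [7, 8, 10, 10, 11, 12, 22, 23, 25, 34, 36], requiring 10 comparisons. The merge step runs in O(n) time where n is the total number of elements.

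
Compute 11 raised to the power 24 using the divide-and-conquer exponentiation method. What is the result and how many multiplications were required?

Computing 11^24 by squaring (build up from 11^1; each line after the first costs one multiplication):

11^1 = 11
11^2 = (11^1)^2 = 11^2 = 121
11^3 = 11 * 11^2 = 11 * 121 = 1331
11^6 = (11^3)^2 = 1331^2 = 1771561
11^12 = (11^6)^2 = 1771561^2 = 3138428376721
11^24 = (11^12)^2 = 3138428376721^2 = 9849732675807611094711841

Result: 9849732675807611094711841
Multiplications needed: 5 (5 lines after 11^1)

11^24 = 9849732675807611094711841. Using exponentiation by squaring, this requires 5 multiplications. The key idea: if the exponent is even, square the half-power; if odd, multiply by the base once.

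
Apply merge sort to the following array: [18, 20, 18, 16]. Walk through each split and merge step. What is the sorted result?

Merge sort trace:

Split: [18, 20, 18, 16] -> [18, 20] and [18, 16]
  Split: [18, 20] -> [18] and [20]
  Merge: [18] + [20] -> [18, 20]
  Split: [18, 16] -> [18] and [16]
  Merge: [18] + [16] -> [16, 18]
Merge: [18, 20] + [16, 18] -> [16, 18, 18, 20]

Final sorted array: [16, 18, 18, 20]

The merge sort proceeds by recursively splitting the array and merging sorted halves.
After all merges, the sorted array is [16, 18, 18, 20].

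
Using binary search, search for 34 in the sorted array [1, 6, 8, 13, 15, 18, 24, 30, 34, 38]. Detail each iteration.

Binary search for 34 in [1, 6, 8, 13, 15, 18, 24, 30, 34, 38]:

lo=0, hi=9, mid=4, arr[mid]=15 -> 15 < 34, search right half
lo=5, hi=9, mid=7, arr[mid]=30 -> 30 < 34, search right half
lo=8, hi=9, mid=8, arr[mid]=34 -> Found target at index 8!

Binary search finds 34 at index 8 after 3 comparisons. The search repeatedly halves the search space by comparing with the middle element.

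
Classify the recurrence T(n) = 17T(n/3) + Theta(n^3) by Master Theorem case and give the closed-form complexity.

Master Theorem for T(n) = 17T(n/3) + O(n^3):

a = 17, b = 3, c = 3
log_b(a) = log_3(17) = 2.5789

Case 3: c = 3 > log_3(17) = 2.5789
T(n) = O(n^3) = O(n^3)

For T(n) = 17T(n/3) + O(n^3): log_3(17) = 2.5789. This is Case 3 of the Master Theorem (c > log_b(a), work dominated by root), giving O(n^3).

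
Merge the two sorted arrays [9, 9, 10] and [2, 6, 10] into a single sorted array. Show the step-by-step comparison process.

Merging process:

Compare 9 vs 2: take 2 from right. Merged: [2]
Compare 9 vs 6: take 6 from right. Merged: [2, 6]
Compare 9 vs 10: take 9 from left. Merged: [2, 6, 9]
Compare 9 vs 10: take 9 from left. Merged: [2, 6, 9, 9]
Compare 10 vs 10: take 10 from left. Merged: [2, 6, 9, 9, 10]
Append remaining from right: [10]. Merged: [2, 6, 9, 9, 10, 10]

Final merged array: [2, 6, 9, 9, 10, 10]
Total comparisons: 5

The merged array is [2, 6, 9, 9, 10, 10], requiring 5 comparisons. The merge step runs in O(n) time where n is the total number of elements.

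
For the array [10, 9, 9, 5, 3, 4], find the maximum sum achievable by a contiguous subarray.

Using Kadane's algorithm on [10, 9, 9, 5, 3, 4]:

Scanning through the array:
Position 1 (value 9): max_ending_here = 19, max_so_far = 19
Position 2 (value 9): max_ending_here = 28, max_so_far = 28
Position 3 (value 5): max_ending_here = 33, max_so_far = 33
Position 4 (value 3): max_ending_here = 36, max_so_far = 36
Position 5 (value 4): max_ending_here = 40, max_so_far = 40

Maximum subarray: [10, 9, 9, 5, 3, 4]
Maximum sum: 40

The maximum subarray is [10, 9, 9, 5, 3, 4] with sum 40. This subarray runs from index 0 to index 5.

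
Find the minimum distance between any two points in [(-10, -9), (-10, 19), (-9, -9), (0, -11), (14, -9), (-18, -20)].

Computing all pairwise distances among 6 points:

d((-10, -9), (-10, 19)) = 28.0
d((-10, -9), (-9, -9)) = 1.0 <-- minimum
d((-10, -9), (0, -11)) = 10.198
d((-10, -9), (14, -9)) = 24.0
d((-10, -9), (-18, -20)) = 13.6015
d((-10, 19), (-9, -9)) = 28.0179
d((-10, 19), (0, -11)) = 31.6228
d((-10, 19), (14, -9)) = 36.8782
d((-10, 19), (-18, -20)) = 39.8121
d((-9, -9), (0, -11)) = 9.2195
d((-9, -9), (14, -9)) = 23.0
d((-9, -9), (-18, -20)) = 14.2127
d((0, -11), (14, -9)) = 14.1421
d((0, -11), (-18, -20)) = 20.1246
d((14, -9), (-18, -20)) = 33.8378

Closest pair: (-10, -9) and (-9, -9) with distance 1.0

The closest pair is (-10, -9) and (-9, -9) with Euclidean distance 1.0. For 6 points, brute-force pairwise comparison is shown above. For large n, the divide-and-conquer algorithm (sort by x, recurse on halves, check the dividing strip) achieves O(n log n).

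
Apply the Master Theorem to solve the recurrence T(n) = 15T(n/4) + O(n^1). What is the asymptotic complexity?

Master Theorem for T(n) = 15T(n/4) + O(n^1):

a = 15, b = 4, c = 1
log_b(a) = log_4(15) = 1.9534

Case 1: c = 1 < log_4(15) = 1.9534
T(n) = O(n^(log_4 15))

For T(n) = 15T(n/4) + O(n^1): log_4(15) = 1.9534. This is Case 1 of the Master Theorem (c < log_b(a), work dominated by leaves), giving O(n^(log_4 15)).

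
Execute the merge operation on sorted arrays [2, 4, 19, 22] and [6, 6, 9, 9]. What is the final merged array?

Merging process:

Compare 2 vs 6: take 2 from left. Merged: [2]
Compare 4 vs 6: take 4 from left. Merged: [2, 4]
Compare 19 vs 6: take 6 from right. Merged: [2, 4, 6]
Compare 19 vs 6: take 6 from right. Merged: [2, 4, 6, 6]
Compare 19 vs 9: take 9 from right. Merged: [2, 4, 6, 6, 9]
Compare 19 vs 9: take 9 from right. Merged: [2, 4, 6, 6, 9, 9]
Append remaining from left: [19, 22]. Merged: [2, 4, 6, 6, 9, 9, 19, 22]

Final merged array: [2, 4, 6, 6, 9, 9, 19, 22]
Total comparisons: 6

The merged array is [2, 4, 6, 6, 9, 9, 19, 22], requiring 6 comparisons. The merge step runs in O(n) time where n is the total number of elements.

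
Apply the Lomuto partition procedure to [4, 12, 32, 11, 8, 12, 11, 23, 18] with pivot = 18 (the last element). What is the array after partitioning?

Lomuto partition with pivot = 18:

Initial array: [4, 12, 32, 11, 8, 12, 11, 23, 18]

arr[0]=4 <= 18: swap with position 0, array becomes [4, 12, 32, 11, 8, 12, 11, 23, 18]
arr[1]=12 <= 18: swap with position 1, array becomes [4, 12, 32, 11, 8, 12, 11, 23, 18]
arr[2]=32 > 18: no swap
arr[3]=11 <= 18: swap with position 2, array becomes [4, 12, 11, 32, 8, 12, 11, 23, 18]
arr[4]=8 <= 18: swap with position 3, array becomes [4, 12, 11, 8, 32, 12, 11, 23, 18]
arr[5]=12 <= 18: swap with position 4, array becomes [4, 12, 11, 8, 12, 32, 11, 23, 18]
arr[6]=11 <= 18: swap with position 5, array becomes [4, 12, 11, 8, 12, 11, 32, 23, 18]
arr[7]=23 > 18: no swap

Place pivot at position 6: [4, 12, 11, 8, 12, 11, 18, 23, 32]
Pivot position: 6

After partitioning with pivot 18, the array becomes [4, 12, 11, 8, 12, 11, 18, 23, 32]. The pivot is placed at index 6. All elements to the left of the pivot are <= 18, and all elements to the right are > 18.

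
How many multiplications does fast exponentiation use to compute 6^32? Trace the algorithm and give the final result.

Computing 6^32 by squaring (build up from 6^1; each line after the first costs one multiplication):

6^1 = 6
6^2 = (6^1)^2 = 6^2 = 36
6^4 = (6^2)^2 = 36^2 = 1296
6^8 = (6^4)^2 = 1296^2 = 1679616
6^16 = (6^8)^2 = 1679616^2 = 2821109907456
6^32 = (6^16)^2 = 2821109907456^2 = 7958661109946400884391936

Result: 7958661109946400884391936
Multiplications needed: 5 (5 lines after 6^1)

6^32 = 7958661109946400884391936. Using exponentiation by squaring, this requires 5 multiplications. The key idea: if the exponent is even, square the half-power; if odd, multiply by the base once.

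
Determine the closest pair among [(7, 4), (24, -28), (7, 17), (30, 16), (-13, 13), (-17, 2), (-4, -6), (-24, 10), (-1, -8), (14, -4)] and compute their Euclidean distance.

Computing all pairwise distances among 10 points:

d((7, 4), (24, -28)) = 36.2353
d((7, 4), (7, 17)) = 13.0
d((7, 4), (30, 16)) = 25.9422
d((7, 4), (-13, 13)) = 21.9317
d((7, 4), (-17, 2)) = 24.0832
d((7, 4), (-4, -6)) = 14.8661
d((7, 4), (-24, 10)) = 31.5753
d((7, 4), (-1, -8)) = 14.4222
d((7, 4), (14, -4)) = 10.6301
d((24, -28), (7, 17)) = 48.1041
d((24, -28), (30, 16)) = 44.4072
d((24, -28), (-13, 13)) = 55.2268
d((24, -28), (-17, 2)) = 50.8035
d((24, -28), (-4, -6)) = 35.609
d((24, -28), (-24, 10)) = 61.2209
d((24, -28), (-1, -8)) = 32.0156
d((24, -28), (14, -4)) = 26.0
d((7, 17), (30, 16)) = 23.0217
d((7, 17), (-13, 13)) = 20.3961
d((7, 17), (-17, 2)) = 28.3019
d((7, 17), (-4, -6)) = 25.4951
d((7, 17), (-24, 10)) = 31.7805
d((7, 17), (-1, -8)) = 26.2488
d((7, 17), (14, -4)) = 22.1359
d((30, 16), (-13, 13)) = 43.1045
d((30, 16), (-17, 2)) = 49.0408
d((30, 16), (-4, -6)) = 40.4969
d((30, 16), (-24, 10)) = 54.3323
d((30, 16), (-1, -8)) = 39.2046
d((30, 16), (14, -4)) = 25.6125
d((-13, 13), (-17, 2)) = 11.7047
d((-13, 13), (-4, -6)) = 21.0238
d((-13, 13), (-24, 10)) = 11.4018
d((-13, 13), (-1, -8)) = 24.1868
d((-13, 13), (14, -4)) = 31.9061
d((-17, 2), (-4, -6)) = 15.2643
d((-17, 2), (-24, 10)) = 10.6301
d((-17, 2), (-1, -8)) = 18.868
d((-17, 2), (14, -4)) = 31.5753
d((-4, -6), (-24, 10)) = 25.6125
d((-4, -6), (-1, -8)) = 3.6056 <-- minimum
d((-4, -6), (14, -4)) = 18.1108
d((-24, 10), (-1, -8)) = 29.2062
d((-24, 10), (14, -4)) = 40.4969
d((-1, -8), (14, -4)) = 15.5242

Closest pair: (-4, -6) and (-1, -8) with distance 3.6056

The closest pair is (-4, -6) and (-1, -8) with Euclidean distance 3.6056. For 10 points, brute-force pairwise comparison is shown above. For large n, the divide-and-conquer algorithm (sort by x, recurse on halves, check the dividing strip) achieves O(n log n).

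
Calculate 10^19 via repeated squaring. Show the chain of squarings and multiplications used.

Computing 10^19 by squaring (build up from 10^1; each line after the first costs one multiplication):

10^1 = 10
10^2 = (10^1)^2 = 10^2 = 100
10^4 = (10^2)^2 = 100^2 = 10000
10^8 = (10^4)^2 = 10000^2 = 100000000
10^9 = 10 * 10^8 = 10 * 100000000 = 1000000000
10^18 = (10^9)^2 = 1000000000^2 = 1000000000000000000
10^19 = 10 * 10^18 = 10 * 1000000000000000000 = 10000000000000000000

Result: 10000000000000000000
Multiplications needed: 6 (6 lines after 10^1)

10^19 = 10000000000000000000. Using exponentiation by squaring, this requires 6 multiplications. The key idea: if the exponent is even, square the half-power; if odd, multiply by the base once.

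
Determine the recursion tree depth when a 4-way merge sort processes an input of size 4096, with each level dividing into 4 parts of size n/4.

For divide and conquer with division factor 4:

Problem sizes at each level:
Level 0: 4096
Level 1: 1024
Level 2: 256
Level 3: 64
Level 4: 16
Level 5: 4
Level 6: 1

The root is level 0 and the size-1 base case is level 6 (the tree spans levels 0 through 6, i.e. 7 levels counting the root), so the depth is the number of divisions: log_4(4096) = 6

The recursion tree depth is log_4(4096) = 6. At each level, the problem size is divided by 4, so it takes 6 divisions to reduce to a base case of size 1. The algorithm makes 4 recursive calls at each level.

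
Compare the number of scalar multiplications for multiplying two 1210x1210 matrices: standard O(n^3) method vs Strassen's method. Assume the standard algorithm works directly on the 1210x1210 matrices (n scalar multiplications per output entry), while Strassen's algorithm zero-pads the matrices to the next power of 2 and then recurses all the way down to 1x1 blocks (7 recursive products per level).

Matrix multiplication for 1210x1210 matrices:

Strassen's algorithm requires power-of-2 dimensions. Pad 1210x1210 to 2048x2048 (next power of 2).

Standard algorithm: 1210^3 = 1771561000 multiplications
Strassen's algorithm: 7^(log2(2048)) = 7^11 = 1977326743 multiplications
Difference: 1771561000 - 1977326743 = -205765743 (Strassen uses MORE here due to padding overhead — for small or just-over-power-of-2 n, padding can outweigh the per-level savings)

Standard: 1771561000 multiplications (1210^3). Strassen: 1977326743 multiplications (7^11, after padding to 2048x2048). Strassen reduces 8 recursive multiplications to 7 at each level.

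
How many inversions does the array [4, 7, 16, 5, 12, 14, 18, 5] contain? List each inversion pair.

Finding inversions in [4, 7, 16, 5, 12, 14, 18, 5]:

(1, 3): arr[1]=7 > arr[3]=5
(1, 7): arr[1]=7 > arr[7]=5
(2, 3): arr[2]=16 > arr[3]=5
(2, 4): arr[2]=16 > arr[4]=12
(2, 5): arr[2]=16 > arr[5]=14
(2, 7): arr[2]=16 > arr[7]=5
(4, 7): arr[4]=12 > arr[7]=5
(5, 7): arr[5]=14 > arr[7]=5
(6, 7): arr[6]=18 > arr[7]=5

Total inversions: 9

The array has 9 inversion(s): (1,3), (1,7), (2,3), (2,4), (2,5), (2,7), (4,7), (5,7), (6,7). Each pair (i,j) satisfies i < j and arr[i] > arr[j].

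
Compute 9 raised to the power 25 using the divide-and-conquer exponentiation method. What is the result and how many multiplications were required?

Computing 9^25 by squaring (build up from 9^1; each line after the first costs one multiplication):

9^1 = 9
9^2 = (9^1)^2 = 9^2 = 81
9^3 = 9 * 9^2 = 9 * 81 = 729
9^6 = (9^3)^2 = 729^2 = 531441
9^12 = (9^6)^2 = 531441^2 = 282429536481
9^24 = (9^12)^2 = 282429536481^2 = 79766443076872509863361
9^25 = 9 * 9^24 = 9 * 79766443076872509863361 = 717897987691852588770249

Result: 717897987691852588770249
Multiplications needed: 6 (6 lines after 9^1)

9^25 = 717897987691852588770249. Using exponentiation by squaring, this requires 6 multiplications. The key idea: if the exponent is even, square the half-power; if odd, multiply by the base once.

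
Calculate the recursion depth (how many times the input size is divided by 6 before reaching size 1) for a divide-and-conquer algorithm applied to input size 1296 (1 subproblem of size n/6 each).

For divide and conquer with division factor 6:

Problem sizes at each level:
Level 0: 1296
Level 1: 216
Level 2: 36
Level 3: 6
Level 4: 1

The root is level 0 and the size-1 base case is level 4 (the tree spans levels 0 through 4, i.e. 5 levels counting the root), so the depth is the number of divisions: log_6(1296) = 4

The recursion tree depth is log_6(1296) = 4. At each level, the problem size is divided by 6, so it takes 4 divisions to reduce to a base case of size 1. The algorithm makes 1 recursive call at each level.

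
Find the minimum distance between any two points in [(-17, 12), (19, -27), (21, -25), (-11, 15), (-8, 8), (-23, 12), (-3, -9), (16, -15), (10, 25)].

Computing all pairwise distances among 9 points:

d((-17, 12), (19, -27)) = 53.0754
d((-17, 12), (21, -25)) = 53.0377
d((-17, 12), (-11, 15)) = 6.7082
d((-17, 12), (-8, 8)) = 9.8489
d((-17, 12), (-23, 12)) = 6.0
d((-17, 12), (-3, -9)) = 25.2389
d((-17, 12), (16, -15)) = 42.638
d((-17, 12), (10, 25)) = 29.9666
d((19, -27), (21, -25)) = 2.8284 <-- minimum
d((19, -27), (-11, 15)) = 51.614
d((19, -27), (-8, 8)) = 44.2041
d((19, -27), (-23, 12)) = 57.3149
d((19, -27), (-3, -9)) = 28.4253
d((19, -27), (16, -15)) = 12.3693
d((19, -27), (10, 25)) = 52.7731
d((21, -25), (-11, 15)) = 51.225
d((21, -25), (-8, 8)) = 43.9318
d((21, -25), (-23, 12)) = 57.4891
d((21, -25), (-3, -9)) = 28.8444
d((21, -25), (16, -15)) = 11.1803
d((21, -25), (10, 25)) = 51.1957
d((-11, 15), (-8, 8)) = 7.6158
d((-11, 15), (-23, 12)) = 12.3693
d((-11, 15), (-3, -9)) = 25.2982
d((-11, 15), (16, -15)) = 40.3609
d((-11, 15), (10, 25)) = 23.2594
d((-8, 8), (-23, 12)) = 15.5242
d((-8, 8), (-3, -9)) = 17.72
d((-8, 8), (16, -15)) = 33.2415
d((-8, 8), (10, 25)) = 24.7588
d((-23, 12), (-3, -9)) = 29.0
d((-23, 12), (16, -15)) = 47.4342
d((-23, 12), (10, 25)) = 35.4683
d((-3, -9), (16, -15)) = 19.9249
d((-3, -9), (10, 25)) = 36.4005
d((16, -15), (10, 25)) = 40.4475

Closest pair: (19, -27) and (21, -25) with distance 2.8284

The closest pair is (19, -27) and (21, -25) with Euclidean distance 2.8284. For 9 points, brute-force pairwise comparison is shown above. For large n, the divide-and-conquer algorithm (sort by x, recurse on halves, check the dividing strip) achieves O(n log n).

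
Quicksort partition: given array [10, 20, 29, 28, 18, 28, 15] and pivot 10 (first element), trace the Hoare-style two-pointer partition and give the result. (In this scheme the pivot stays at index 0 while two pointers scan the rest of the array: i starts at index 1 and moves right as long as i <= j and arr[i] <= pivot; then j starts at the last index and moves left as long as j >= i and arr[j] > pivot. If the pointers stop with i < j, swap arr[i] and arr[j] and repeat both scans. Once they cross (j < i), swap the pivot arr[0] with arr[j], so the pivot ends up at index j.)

Hoare-style two-pointer partition with pivot = 10:

Initial array: [10, 20, 29, 28, 18, 28, 15]

Pointers start at i = 1, j = 6.
i ends at 1, j ends at 0: the pointers have crossed (j < i), so scanning stops.

j = 0, so swapping arr[0] with arr[j] leaves the pivot at position 0: [10, 20, 29, 28, 18, 28, 15]
Pivot position: 0

After partitioning with pivot 10, the array becomes [10, 20, 29, 28, 18, 28, 15]. The pivot is placed at index 0. All elements to the left of the pivot are <= 10, and all elements to the right are > 10.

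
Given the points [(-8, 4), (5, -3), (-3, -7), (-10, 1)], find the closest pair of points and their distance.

Computing all pairwise distances among 4 points:

d((-8, 4), (5, -3)) = 14.7648
d((-8, 4), (-3, -7)) = 12.083
d((-8, 4), (-10, 1)) = 3.6056 <-- minimum
d((5, -3), (-3, -7)) = 8.9443
d((5, -3), (-10, 1)) = 15.5242
d((-3, -7), (-10, 1)) = 10.6301

Closest pair: (-8, 4) and (-10, 1) with distance 3.6056

The closest pair is (-8, 4) and (-10, 1) with Euclidean distance 3.6056. For 4 points, brute-force pairwise comparison is shown above. For large n, the divide-and-conquer algorithm (sort by x, recurse on halves, check the dividing strip) achieves O(n log n).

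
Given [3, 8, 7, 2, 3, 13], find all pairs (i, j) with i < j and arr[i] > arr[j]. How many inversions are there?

Finding inversions in [3, 8, 7, 2, 3, 13]:

(0, 3): arr[0]=3 > arr[3]=2
(1, 2): arr[1]=8 > arr[2]=7
(1, 3): arr[1]=8 > arr[3]=2
(1, 4): arr[1]=8 > arr[4]=3
(2, 3): arr[2]=7 > arr[3]=2
(2, 4): arr[2]=7 > arr[4]=3

Total inversions: 6

The array has 6 inversion(s): (0,3), (1,2), (1,3), (1,4), (2,3), (2,4). Each pair (i,j) satisfies i < j and arr[i] > arr[j].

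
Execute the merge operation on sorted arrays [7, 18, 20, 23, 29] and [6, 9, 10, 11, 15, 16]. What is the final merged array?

Merging process:

Compare 7 vs 6: take 6 from right. Merged: [6]
Compare 7 vs 9: take 7 from left. Merged: [6, 7]
Compare 18 vs 9: take 9 from right. Merged: [6, 7, 9]
Compare 18 vs 10: take 10 from right. Merged: [6, 7, 9, 10]
Compare 18 vs 11: take 11 from right. Merged: [6, 7, 9, 10, 11]
Compare 18 vs 15: take 15 from right. Merged: [6, 7, 9, 10, 11, 15]
Compare 18 vs 16: take 16 from right. Merged: [6, 7, 9, 10, 11, 15, 16]
Append remaining from left: [18, 20, 23, 29]. Merged: [6, 7, 9, 10, 11, 15, 16, 18, 20, 23, 29]

Final merged array: [6, 7, 9, 10, 11, 15, 16, 18, 20, 23, 29]
Total comparisons: 7

The merged array is [6, 7, 9, 10, 11, 15, 16, 18, 20, 23, 29], requiring 7 comparisons. The merge step runs in O(n) time where n is the total number of elements.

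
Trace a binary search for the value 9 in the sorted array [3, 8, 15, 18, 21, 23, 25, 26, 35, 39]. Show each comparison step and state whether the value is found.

Binary search for 9 in [3, 8, 15, 18, 21, 23, 25, 26, 35, 39]:

lo=0, hi=9, mid=4, arr[mid]=21 -> 21 > 9, search left half
lo=0, hi=3, mid=1, arr[mid]=8 -> 8 < 9, search right half
lo=2, hi=3, mid=2, arr[mid]=15 -> 15 > 9, search left half
lo=2 > hi=1, target 9 not found

Binary search determines that 9 is not in the array after 3 comparisons. The search space was exhausted without finding the target.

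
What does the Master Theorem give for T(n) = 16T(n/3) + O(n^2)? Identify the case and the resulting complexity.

Master Theorem for T(n) = 16T(n/3) + O(n^2):

a = 16, b = 3, c = 2
log_b(a) = log_3(16) = 2.5237

Case 1: c = 2 < log_3(16) = 2.5237
T(n) = O(n^(log_3 16))

For T(n) = 16T(n/3) + O(n^2): log_3(16) = 2.5237. This is Case 1 of the Master Theorem (c < log_b(a), work dominated by leaves), giving O(n^(log_3 16)).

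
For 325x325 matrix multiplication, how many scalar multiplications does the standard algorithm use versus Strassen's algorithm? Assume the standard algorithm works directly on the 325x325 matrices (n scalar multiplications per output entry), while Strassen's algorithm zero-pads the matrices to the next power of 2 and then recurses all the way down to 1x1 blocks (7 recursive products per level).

Matrix multiplication for 325x325 matrices:

Strassen's algorithm requires power-of-2 dimensions. Pad 325x325 to 512x512 (next power of 2).

Standard algorithm: 325^3 = 34328125 multiplications
Strassen's algorithm: 7^(log2(512)) = 7^9 = 40353607 multiplications
Difference: 34328125 - 40353607 = -6025482 (Strassen uses MORE here due to padding overhead — for small or just-over-power-of-2 n, padding can outweigh the per-level savings)

Standard: 34328125 multiplications (325^3). Strassen: 40353607 multiplications (7^9, after padding to 512x512). Strassen reduces 8 recursive multiplications to 7 at each level.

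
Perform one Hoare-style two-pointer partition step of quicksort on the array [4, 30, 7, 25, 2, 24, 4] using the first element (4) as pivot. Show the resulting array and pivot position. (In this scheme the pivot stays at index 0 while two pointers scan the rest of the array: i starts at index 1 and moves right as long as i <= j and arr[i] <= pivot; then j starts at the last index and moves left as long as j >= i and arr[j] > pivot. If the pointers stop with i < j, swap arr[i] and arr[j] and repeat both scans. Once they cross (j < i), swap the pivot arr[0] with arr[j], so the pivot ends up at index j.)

Hoare-style two-pointer partition with pivot = 4:

Initial array: [4, 30, 7, 25, 2, 24, 4]

Pointers start at i = 1, j = 6.
i stops at index 1 (arr[1]=30 > 4), j stops at index 6 (arr[6]=4 <= 4): swap arr[1] and arr[6], array becomes [4, 4, 7, 25, 2, 24, 30]
i stops at index 2 (arr[2]=7 > 4), j stops at index 4 (arr[4]=2 <= 4): swap arr[2] and arr[4], array becomes [4, 4, 2, 25, 7, 24, 30]
i ends at 3, j ends at 2: the pointers have crossed (j < i), so scanning stops.

Swap pivot arr[0] with arr[2] to place pivot at position 2: [2, 4, 4, 25, 7, 24, 30]
Pivot position: 2

After partitioning with pivot 4, the array becomes [2, 4, 4, 25, 7, 24, 30]. The pivot is placed at index 2. All elements to the left of the pivot are <= 4, and all elements to the right are > 4.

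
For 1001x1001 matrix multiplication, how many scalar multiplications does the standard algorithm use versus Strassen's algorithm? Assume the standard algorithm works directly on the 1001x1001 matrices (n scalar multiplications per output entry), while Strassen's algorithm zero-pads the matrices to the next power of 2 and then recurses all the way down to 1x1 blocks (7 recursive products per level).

Matrix multiplication for 1001x1001 matrices:

Strassen's algorithm requires power-of-2 dimensions. Pad 1001x1001 to 1024x1024 (next power of 2).

Standard algorithm: 1001^3 = 1003003001 multiplications
Strassen's algorithm: 7^(log2(1024)) = 7^10 = 282475249 multiplications
Savings: 1003003001 - 282475249 = 720527752 multiplications

Standard: 1003003001 multiplications (1001^3). Strassen: 282475249 multiplications (7^10, after padding to 1024x1024). Strassen reduces 8 recursive multiplications to 7 at each level.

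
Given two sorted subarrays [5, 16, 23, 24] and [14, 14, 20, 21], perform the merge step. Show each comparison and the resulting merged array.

Merging process:

Compare 5 vs 14: take 5 from left. Merged: [5]
Compare 16 vs 14: take 14 from right. Merged: [5, 14]
Compare 16 vs 14: take 14 from right. Merged: [5, 14, 14]
Compare 16 vs 20: take 16 from left. Merged: [5, 14, 14, 16]
Compare 23 vs 20: take 20 from right. Merged: [5, 14, 14, 16, 20]
Compare 23 vs 21: take 21 from right. Merged: [5, 14, 14, 16, 20, 21]
Append remaining from left: [23, 24]. Merged: [5, 14, 14, 16, 20, 21, 23, 24]

Final merged array: [5, 14, 14, 16, 20, 21, 23, 24]
Total comparisons: 6

The merged array is [5, 14, 14, 16, 20, 21, 23, 24], requiring 6 comparisons. The merge step runs in O(n) time where n is the total number of elements.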